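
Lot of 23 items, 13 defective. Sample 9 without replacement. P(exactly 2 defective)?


Hypergeometric: C(13,2)×C(10,7)/C(23,9)
= 78×120/817190 = 936/81719

P(X=2) = 936/81719 ≈ 1.15%


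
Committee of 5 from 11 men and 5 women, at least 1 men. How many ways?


Count by #men:
  1M,4W: C(11,1)×C(5,4)=55
  2M,3W: C(11,2)×C(5,3)=550
  3M,2W: C(11,3)×C(5,2)=1650
  4M,1W: C(11,4)×C(5,1)=1650
  5M,0W: C(11,5)×C(5,0)=462
Total = 4367

4367


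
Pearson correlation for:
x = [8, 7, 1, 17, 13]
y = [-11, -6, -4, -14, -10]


n=5, Σx=46, Σy=-45, Σxy=-502, Σx²=572, Σy²=469
r = (5×(-502) - 46×(-45))/√((5×572 - 46²)(5×469 - (-45)²))
= -440/√(744×320) = -440/√238080 ≈ -440/487.9344 ≈ -0.9018

r ≈ -0.9018


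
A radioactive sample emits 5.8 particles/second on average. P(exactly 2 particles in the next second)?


Poisson(λ=5.8): P(X=2) = e^(-λ)×λ^k/k!
= e^(-5.8) × 5.8^2 / 2!
≈ 0.003027554745 × 33.64 / 2 ≈ 0.050923

P(X=2) ≈ 0.050923 ≈ 5.09%


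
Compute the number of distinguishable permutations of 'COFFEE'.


Letters: 6, freq: {'C': 1, 'O': 1, 'F': 2, 'E': 2}
6!/(1!×1!×2!×2!) = 720/4 = 180

180


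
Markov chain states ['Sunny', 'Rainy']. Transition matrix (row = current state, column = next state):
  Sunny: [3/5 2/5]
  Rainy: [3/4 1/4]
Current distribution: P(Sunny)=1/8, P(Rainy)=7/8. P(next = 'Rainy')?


P(next=Rainy) = Σᵢ P(now=i)×P(i→Rainy)
= 1/8×2/5 + 7/8×1/4
= 1/20 + 7/32 = 43/160

P = 43/160 ≈ 0.2687


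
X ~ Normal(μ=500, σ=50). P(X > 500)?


z = (500-500)/50 = 0.0
P(X > 500) = 1 - P(Z ≤ 0.0) = 1 - 0.5000 = 0.5000

P(X > 500) ≈ 0.5000


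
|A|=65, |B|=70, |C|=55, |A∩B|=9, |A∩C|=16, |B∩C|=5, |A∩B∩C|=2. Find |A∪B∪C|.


|A∪B∪C| = 65+70+55-9-16-5+2 = 162

|A∪B∪C| = 162


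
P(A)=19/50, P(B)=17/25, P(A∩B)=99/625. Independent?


P(A)×P(B) = 323/1250
P(A∩B) = 99/625
Not equal → NOT independent

No, not independent


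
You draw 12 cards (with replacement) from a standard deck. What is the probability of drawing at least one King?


P(not a King) = 48/52 = 12/13
P(none in 12 draws) = (12/13)^12 = 8916100448256/23298085122481
P(≥1 King) = 1 - 8916100448256/23298085122481 = 14381984674225/23298085122481

P = 14381984674225/23298085122481 ≈ 61.73%


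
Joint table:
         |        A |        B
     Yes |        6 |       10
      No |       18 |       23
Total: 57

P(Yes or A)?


P(Yes∨A) = P(Yes) + P(A) - P(Yes∧A)
= (16 + 24 - 6)/57 = 34/57

P = 34/57 ≈ 59.65%


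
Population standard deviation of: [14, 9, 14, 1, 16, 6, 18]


Mean = 78/7
  (14-78/7)²=400/49
  (9-78/7)²=225/49
  (14-78/7)²=400/49
  (1-78/7)²=5041/49
  (16-78/7)²=1156/49
  (6-78/7)²=1296/49
  (18-78/7)²=2304/49
Σ(x-μ)² = 1546/7
σ² = (1546/7)/7 = 1546/49

σ = √(1546/49) ≈ 5.6170


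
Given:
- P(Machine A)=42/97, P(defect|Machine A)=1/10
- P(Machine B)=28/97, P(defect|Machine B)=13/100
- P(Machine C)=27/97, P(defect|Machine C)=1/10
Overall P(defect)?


P(B) = Σ P(B|Aᵢ)×P(Aᵢ)
  1/10×42/97 = 21/485
  13/100×28/97 = 91/2425
  1/10×27/97 = 27/970
Sum = 527/4850

P(defect) = 527/4850 ≈ 10.87%


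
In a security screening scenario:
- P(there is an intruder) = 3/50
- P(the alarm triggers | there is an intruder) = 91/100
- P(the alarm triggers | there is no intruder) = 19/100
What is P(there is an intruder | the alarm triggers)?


Using Bayes' theorem:
P(A|B) = P(B|A)·P(A) / P(B)

P(the alarm triggers) = 91/100 × 3/50 + 19/100 × 47/50
= 273/5000 + 893/5000 = 583/2500

P(there is an intruder|the alarm triggers) = (273/5000) / (583/2500) = 273/1166

P(there is an intruder|the alarm triggers) = 273/1166 ≈ 23.41%


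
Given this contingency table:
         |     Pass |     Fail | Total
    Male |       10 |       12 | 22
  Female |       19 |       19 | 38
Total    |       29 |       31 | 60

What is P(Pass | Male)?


P(Pass | Male) = 10/(10+12) = 10/22 = 5/11

P(Pass|Male) = 5/11 ≈ 45.45%


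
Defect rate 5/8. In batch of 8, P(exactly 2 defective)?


Binomial: P(X=2) = C(8,2)×p^2×(1-p)^6
= 28 × 25/64 × 729/262144 = 127575/4194304

P(X=2) = 127575/4194304 ≈ 3.04%


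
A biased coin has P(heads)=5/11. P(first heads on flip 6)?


Geometric: P(X=6) = (1-p)^(k-1)×p = (6/11)^5×5/11 = 38880/1771561

P(X=6) = 38880/1771561 ≈ 2.19%


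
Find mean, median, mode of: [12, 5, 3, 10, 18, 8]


Sorted: [3, 5, 8, 10, 12, 18]
Mean = 56/6 = 28/3
Median = 9
Freq: {12: 1, 5: 1, 3: 1, 10: 1, 18: 1, 8: 1}
Mode: No mode

Mean=28/3, Median=9, Mode=No mode


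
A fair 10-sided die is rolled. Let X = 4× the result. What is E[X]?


E[die] = (1+10)/2 = 11/2
E[X] = 4 × 11/2 = 22

E[X] = 22


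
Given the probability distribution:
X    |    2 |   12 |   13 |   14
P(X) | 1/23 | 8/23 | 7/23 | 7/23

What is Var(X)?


E[X] = 287/23
E[X²] = 3711/23
Var(X) = E[X²] - (E[X])² = 3711/23 - 82369/529 = 2984/529

Var(X) = 2984/529 ≈ 5.6408


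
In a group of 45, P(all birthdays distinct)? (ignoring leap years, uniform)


P(all different) = Π(365-i)/365 for i=0..44
= (365/365)×(364/365)×...×(321/365)
= 0.059024

P ≈ 0.0590 ≈ 5.90%


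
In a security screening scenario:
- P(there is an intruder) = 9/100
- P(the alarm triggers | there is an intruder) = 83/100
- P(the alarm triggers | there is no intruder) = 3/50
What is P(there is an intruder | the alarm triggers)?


Using Bayes' theorem:
P(A|B) = P(B|A)·P(A) / P(B)

P(the alarm triggers) = 83/100 × 9/100 + 3/50 × 91/100
= 747/10000 + 273/5000 = 1293/10000

P(there is an intruder|the alarm triggers) = (747/10000) / (1293/10000) = 249/431

P(there is an intruder|the alarm triggers) = 249/431 ≈ 57.77%


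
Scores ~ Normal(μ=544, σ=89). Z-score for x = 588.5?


z = (x - μ)/σ = (588.5 - 544)/89 = 0.5

z = 0.5


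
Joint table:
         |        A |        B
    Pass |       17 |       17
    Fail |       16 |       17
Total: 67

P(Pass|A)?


P(Pass|A) = 17/(17+16) = 17/33

P = 17/33 ≈ 51.52%


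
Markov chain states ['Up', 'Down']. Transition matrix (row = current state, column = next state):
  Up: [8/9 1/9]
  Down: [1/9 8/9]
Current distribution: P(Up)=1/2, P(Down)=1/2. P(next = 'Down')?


P(next=Down) = Σᵢ P(now=i)×P(i→Down)
= 1/2×1/9 + 1/2×8/9
= 1/18 + 4/9 = 1/2

P = 1/2 ≈ 0.5000


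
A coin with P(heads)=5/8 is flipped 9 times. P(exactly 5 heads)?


Binomial: P(X=5) = C(9,5)×p^5×(1-p)^4
= 126 × 3125/32768 × 81/4096 = 15946875/67108864

P(X=5) = 15946875/67108864 ≈ 23.76%


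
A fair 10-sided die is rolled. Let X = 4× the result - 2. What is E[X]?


E[die] = (1+10)/2 = 11/2
E[X] = 4×11/2 - 2 = 20

E[X] = 20


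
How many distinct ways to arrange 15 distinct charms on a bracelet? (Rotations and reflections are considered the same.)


Free circular arrangements: rotations and reflections both identified.
(n-1)!/2 = 14!/2 = 87178291200/2 = 43589145600

43589145600


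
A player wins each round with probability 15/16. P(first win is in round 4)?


Geometric: P(X=4) = (1-p)^(k-1)×p = (1/16)^3×15/16 = 15/65536

P(X=4) = 15/65536 ≈ 0.02%


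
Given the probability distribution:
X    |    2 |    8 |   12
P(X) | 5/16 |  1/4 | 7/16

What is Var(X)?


E[X] = 63/8
E[X²] = 321/4
Var(X) = E[X²] - (E[X])² = 321/4 - 3969/64 = 1167/64

Var(X) = 1167/64 ≈ 18.2344


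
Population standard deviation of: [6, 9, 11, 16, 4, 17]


Mean = 63/6 = 21/2
  (6-21/2)²=81/4
  (9-21/2)²=9/4
  (11-21/2)²=1/4
  (16-21/2)²=121/4
  (4-21/2)²=169/4
  (17-21/2)²=169/4
Σ(x-μ)² = 275/2
σ² = (275/2)/6 = 275/12

σ = √(275/12) ≈ 4.7871


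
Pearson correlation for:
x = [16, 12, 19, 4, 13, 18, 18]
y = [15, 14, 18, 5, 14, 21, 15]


n=7, Σx=100, Σy=102, Σxy=1600, Σx²=1594, Σy²=1632
r = (7×1600 - 100×102)/√((7×1594 - 100²)(7×1632 - 102²))
= 1000/√(1158×1020) = 1000/√1181160 ≈ 1000/1086.8119 ≈ 0.9201

r ≈ 0.9201


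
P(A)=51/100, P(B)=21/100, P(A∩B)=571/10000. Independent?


P(A)×P(B) = 1071/10000
P(A∩B) = 571/10000
Not equal → NOT independent

No, not independent


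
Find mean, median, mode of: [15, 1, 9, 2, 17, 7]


Sorted: [1, 2, 7, 9, 15, 17]
Mean = 51/6 = 17/2
Median = 8
Freq: {15: 1, 1: 1, 9: 1, 2: 1, 17: 1, 7: 1}
Mode: No mode

Mean=17/2, Median=8, Mode=No mode


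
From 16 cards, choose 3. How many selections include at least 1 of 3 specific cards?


Complement: C(16,3) - C(13,3) = 560 - 286 = 274

274


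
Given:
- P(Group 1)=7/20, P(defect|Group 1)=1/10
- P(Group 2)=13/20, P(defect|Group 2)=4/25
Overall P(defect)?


P(B) = Σ P(B|Aᵢ)×P(Aᵢ)
  1/10×7/20 = 7/200
  4/25×13/20 = 13/125
Sum = 139/1000

P(defect) = 139/1000 ≈ 13.90%


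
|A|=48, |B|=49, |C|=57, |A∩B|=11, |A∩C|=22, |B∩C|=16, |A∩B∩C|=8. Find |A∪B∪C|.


|A∪B∪C| = 48+49+57-11-22-16+8 = 113

|A∪B∪C| = 113


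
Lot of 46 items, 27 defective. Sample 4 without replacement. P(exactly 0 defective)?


Hypergeometric: C(27,0)×C(19,4)/C(46,4)
= 1×3876/163185 = 1292/54395

P(X=0) = 1292/54395 ≈ 2.38%


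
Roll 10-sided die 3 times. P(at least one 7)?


P(no 7)^3 = (9/10)^3 = 729/1000
P(≥1) = 1 - 729/1000 = 271/1000

P = 271/1000 ≈ 27.10%


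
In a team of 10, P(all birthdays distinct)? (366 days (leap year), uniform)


P(all different) = Π(366-i)/366 for i=0..9
= (366/366)×(365/366)×...×(357/366)
= 0.883355

P ≈ 0.8834 ≈ 88.34%


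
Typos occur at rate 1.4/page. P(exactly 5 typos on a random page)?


Poisson(λ=1.4): P(X=5) = e^(-λ)×λ^k/k!
= e^(-1.4) × 1.4^5 / 5!
≈ 0.2465969639 × 5.37824 / 120 ≈ 0.011052

P(X=5) ≈ 0.011052 ≈ 1.11%


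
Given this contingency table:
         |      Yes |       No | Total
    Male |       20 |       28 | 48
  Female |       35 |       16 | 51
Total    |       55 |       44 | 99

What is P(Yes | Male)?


P(Yes | Male) = 20/(20+28) = 20/48 = 5/12

P(Yes|Male) = 5/12 ≈ 41.67%


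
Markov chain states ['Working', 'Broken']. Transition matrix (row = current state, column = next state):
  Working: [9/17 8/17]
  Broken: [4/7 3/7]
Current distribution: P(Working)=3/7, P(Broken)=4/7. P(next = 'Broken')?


P(next=Broken) = Σᵢ P(now=i)×P(i→Broken)
= 3/7×8/17 + 4/7×3/7
= 24/119 + 12/49 = 372/833

P = 372/833 ≈ 0.4466


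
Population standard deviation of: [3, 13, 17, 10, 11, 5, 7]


Mean = 66/7
  (3-66/7)²=2025/49
  (13-66/7)²=625/49
  (17-66/7)²=2809/49
  (10-66/7)²=16/49
  (11-66/7)²=121/49
  (5-66/7)²=961/49
  (7-66/7)²=289/49
Σ(x-μ)² = 978/7
σ² = (978/7)/7 = 978/49

σ = √(978/49) ≈ 4.4676


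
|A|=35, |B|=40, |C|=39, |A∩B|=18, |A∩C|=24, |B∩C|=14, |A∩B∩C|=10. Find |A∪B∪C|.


|A∪B∪C| = 35+40+39-18-24-14+10 = 68

|A∪B∪C| = 68


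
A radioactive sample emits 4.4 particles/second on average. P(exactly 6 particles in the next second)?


Poisson(λ=4.4): P(X=6) = e^(-λ)×λ^k/k!
= e^(-4.4) × 4.4^6 / 6!
≈ 0.0122773399 × 7256.313856 / 720 ≈ 0.123734

P(X=6) ≈ 0.123734 ≈ 12.37%


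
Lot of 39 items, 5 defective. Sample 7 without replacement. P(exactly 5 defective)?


Hypergeometric: C(5,5)×C(34,2)/C(39,7)
= 1×561/15380937 = 1/27417

P(X=5) = 1/27417 ≈ 0.00%


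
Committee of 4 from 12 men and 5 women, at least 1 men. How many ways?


Count by #men:
  1M,3W: C(12,1)×C(5,3)=120
  2M,2W: C(12,2)×C(5,2)=660
  3M,1W: C(12,3)×C(5,1)=1100
  4M,0W: C(12,4)×C(5,0)=495
Total = 2375

2375


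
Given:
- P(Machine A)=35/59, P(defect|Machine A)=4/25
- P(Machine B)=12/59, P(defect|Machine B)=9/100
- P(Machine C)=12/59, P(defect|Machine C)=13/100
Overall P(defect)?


P(B) = Σ P(B|Aᵢ)×P(Aᵢ)
  4/25×35/59 = 28/295
  9/100×12/59 = 27/1475
  13/100×12/59 = 39/1475
Sum = 206/1475

P(defect) = 206/1475 ≈ 13.97%


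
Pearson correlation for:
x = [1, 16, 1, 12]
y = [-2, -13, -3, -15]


n=4, Σx=30, Σy=-33, Σxy=-393, Σx²=402, Σy²=407
r = (4×(-393) - 30×(-33))/√((4×402 - 30²)(4×407 - (-33)²))
= -582/√(708×539) = -582/√381612 ≈ -582/617.7475 ≈ -0.9421

r ≈ -0.9421


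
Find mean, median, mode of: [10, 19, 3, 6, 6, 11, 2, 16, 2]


Sorted: [2, 2, 3, 6, 6, 10, 11, 16, 19]
Mean = 75/9 = 25/3
Median = 6
Freq: {10: 1, 19: 1, 3: 1, 6: 2, 11: 1, 2: 2, 16: 1}
Mode: [2, 6]

Mean=25/3, Median=6, Mode=[2, 6]


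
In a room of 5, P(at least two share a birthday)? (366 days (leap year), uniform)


P(all different) = Π(366-i)/366 for i=0..4
= 0.972938
P(match) = 1 - 0.972938 = 0.027062

P ≈ 0.0271 ≈ 2.71%


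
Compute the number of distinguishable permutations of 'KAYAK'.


Letters: 5, freq: {'K': 2, 'A': 2, 'Y': 1}
5!/(2!×2!×1!) = 120/4 = 30

30


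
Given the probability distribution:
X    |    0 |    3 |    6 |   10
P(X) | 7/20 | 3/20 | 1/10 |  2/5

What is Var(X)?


E[X] = 101/20
E[X²] = 899/20
Var(X) = E[X²] - (E[X])² = 899/20 - 10201/400 = 7779/400

Var(X) = 7779/400 ≈ 19.4475


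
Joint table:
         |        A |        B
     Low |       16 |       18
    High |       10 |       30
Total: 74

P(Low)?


P(Low) = (16+18)/74 = 34/74 = 17/37

P(Low) = 17/37 ≈ 45.95%


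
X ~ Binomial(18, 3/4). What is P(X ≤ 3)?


P(X ≤ 3) = Σ P(X=i) for i=0..3
P(X=0) = 1/68719476736
P(X=1) = 27/34359738368
P(X=2) = 1377/68719476736
P(X=3) = 1377/4294967296
Sum = 2933/8589934592

P(X ≤ 3) = 2933/8589934592 ≈ 0.00%


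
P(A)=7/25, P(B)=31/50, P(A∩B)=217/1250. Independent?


P(A)×P(B) = 217/1250
P(A∩B) = 217/1250
Equal ✓ → Independent

Yes, independent


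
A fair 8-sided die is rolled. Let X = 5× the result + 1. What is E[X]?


E[die] = (1+8)/2 = 9/2
E[X] = 5×9/2 + 1 = 47/2

E[X] = 47/2


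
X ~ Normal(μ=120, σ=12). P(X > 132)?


z = (132-120)/12 = 1.0
P(X > 132) = 1 - P(Z ≤ 1.0) = 1 - 0.8413 = 0.1587

P(X > 132) ≈ 0.1587


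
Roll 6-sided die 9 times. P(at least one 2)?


P(no 2)^9 = (5/6)^9 = 1953125/10077696
P(≥1) = 1 - 1953125/10077696 = 8124571/10077696

P = 8124571/10077696 ≈ 80.62%


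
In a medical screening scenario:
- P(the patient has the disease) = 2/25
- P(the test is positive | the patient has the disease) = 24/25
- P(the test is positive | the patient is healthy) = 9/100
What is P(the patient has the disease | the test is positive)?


Using Bayes' theorem:
P(A|B) = P(B|A)·P(A) / P(B)

P(the test is positive) = 24/25 × 2/25 + 9/100 × 23/25
= 48/625 + 207/2500 = 399/2500

P(the patient has the disease|the test is positive) = (48/625) / (399/2500) = 64/133

P(the patient has the disease|the test is positive) = 64/133 ≈ 48.12%


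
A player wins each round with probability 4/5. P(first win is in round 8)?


Geometric: P(X=8) = (1-p)^(k-1)×p = (1/5)^7×4/5 = 4/390625

P(X=8) = 4/390625 ≈ 0.00%


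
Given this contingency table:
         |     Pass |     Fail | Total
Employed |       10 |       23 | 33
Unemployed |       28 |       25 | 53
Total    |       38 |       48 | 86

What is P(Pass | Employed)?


P(Pass | Employed) = 10/(10+23) = 10/33

P(Pass|Employed) = 10/33 ≈ 30.30%


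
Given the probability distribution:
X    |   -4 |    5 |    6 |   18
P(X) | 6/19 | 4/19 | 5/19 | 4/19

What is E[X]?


E[X] = Σ x·P(X=x)
= (-4)×(6/19) + (5)×(4/19) + (6)×(5/19) + (18)×(4/19)
= 98/19

E[X] = 98/19


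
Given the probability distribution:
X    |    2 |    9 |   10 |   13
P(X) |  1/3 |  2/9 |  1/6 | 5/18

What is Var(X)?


E[X] = 143/18
E[X²] = 1493/18
Var(X) = E[X²] - (E[X])² = 1493/18 - 20449/324 = 6425/324

Var(X) = 6425/324 ≈ 19.8302


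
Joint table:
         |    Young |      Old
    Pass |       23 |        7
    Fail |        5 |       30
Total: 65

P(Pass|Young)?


P(Pass|Young) = 23/(23+5) = 23/28

P = 23/28 ≈ 82.14%


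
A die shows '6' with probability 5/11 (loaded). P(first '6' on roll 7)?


Geometric: P(X=7) = (1-p)^(k-1)×p = (6/11)^6×5/11 = 233280/19487171

P(X=7) = 233280/19487171 ≈ 1.20%


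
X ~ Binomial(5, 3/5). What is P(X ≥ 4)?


P(X ≥ 4) = Σ P(X=i) for i=4..5
P(X=4) = 162/625
P(X=5) = 243/3125
Sum = 1053/3125

P(X ≥ 4) = 1053/3125 ≈ 33.70%


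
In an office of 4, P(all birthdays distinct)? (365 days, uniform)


P(all different) = Π(365-i)/365 for i=0..3
= (365/365)×(364/365)×...×(362/365)
= 0.983644

P ≈ 0.9836 ≈ 98.36%


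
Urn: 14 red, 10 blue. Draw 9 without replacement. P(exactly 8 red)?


Hypergeometric: C(14,8)×C(10,1)/C(24,9)
= 3003×10/1307504 = 1365/59432

P(X=8) = 1365/59432 ≈ 2.30%


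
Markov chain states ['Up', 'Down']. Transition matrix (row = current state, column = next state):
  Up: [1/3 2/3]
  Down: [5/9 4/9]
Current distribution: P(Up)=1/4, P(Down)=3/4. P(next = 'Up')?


P(next=Up) = Σᵢ P(now=i)×P(i→Up)
= 1/4×1/3 + 3/4×5/9
= 1/12 + 5/12 = 1/2

P = 1/2 ≈ 0.5000


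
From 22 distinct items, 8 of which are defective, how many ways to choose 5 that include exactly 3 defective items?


Choose 3 of the 8 defective items and 2 of the other 14 items:
C(8,3)×C(14,2) = 56×91 = 5096

5096


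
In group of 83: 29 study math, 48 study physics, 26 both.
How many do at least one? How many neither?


|A∪B| = 29+48-26 = 51
Neither = 83-51 = 32

At least one: 51; Neither: 32


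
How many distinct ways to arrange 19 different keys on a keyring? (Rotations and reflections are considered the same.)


Free circular arrangements: rotations and reflections both identified.
(n-1)!/2 = 18!/2 = 6402373705728000/2 = 3201186852864000

3201186852864000


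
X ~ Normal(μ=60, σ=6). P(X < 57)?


z = (57-60)/6 = -0.5
P(Z < -0.5) = 0.3085

P(X < 57) ≈ 0.3085


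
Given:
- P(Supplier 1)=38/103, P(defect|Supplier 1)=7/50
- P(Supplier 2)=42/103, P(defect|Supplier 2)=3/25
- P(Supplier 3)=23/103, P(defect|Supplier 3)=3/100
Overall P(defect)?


P(B) = Σ P(B|Aᵢ)×P(Aᵢ)
  7/50×38/103 = 133/2575
  3/25×42/103 = 126/2575
  3/100×23/103 = 69/10300
Sum = 221/2060

P(defect) = 221/2060 ≈ 10.73%


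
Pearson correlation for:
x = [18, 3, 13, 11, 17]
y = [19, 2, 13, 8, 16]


n=5, Σx=62, Σy=58, Σxy=877, Σx²=912, Σy²=854
r = (5×877 - 62×58)/√((5×912 - 62²)(5×854 - 58²))
= 789/√(716×906) = 789/√648696 ≈ 789/805.4167 ≈ 0.9796

r ≈ 0.9796


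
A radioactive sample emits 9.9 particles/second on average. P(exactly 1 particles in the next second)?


Poisson(λ=9.9): P(X=1) = e^(-λ)×λ^k/k!
= e^(-9.9) × 9.9^1 / 1!
≈ 5.017468206e-05 × 9.9 / 1 ≈ 0.000497

P(X=1) ≈ 0.000497 ≈ 0.05%


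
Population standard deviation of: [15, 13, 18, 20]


Mean = 66/4 = 33/2
  (15-33/2)²=9/4
  (13-33/2)²=49/4
  (18-33/2)²=9/4
  (20-33/2)²=49/4
Σ(x-μ)² = 29
σ² = 29/4

σ = √(29/4) ≈ 2.6926


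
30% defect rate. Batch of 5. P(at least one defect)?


P(all good) = (7/10)^5 = 16807/100000
P(≥1 defect) = 83193/100000

P = 83193/100000 ≈ 83.19%


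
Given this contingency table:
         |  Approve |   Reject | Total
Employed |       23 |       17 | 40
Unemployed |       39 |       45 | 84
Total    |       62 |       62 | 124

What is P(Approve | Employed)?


P(Approve | Employed) = 23/(23+17) = 23/40

P(Approve|Employed) = 23/40 ≈ 57.50%


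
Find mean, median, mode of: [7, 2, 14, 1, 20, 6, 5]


Sorted: [1, 2, 5, 6, 7, 14, 20]
Mean = 55/7
Median = 6
Freq: {7: 1, 2: 1, 14: 1, 1: 1, 20: 1, 6: 1, 5: 1}
Mode: No mode

Mean=55/7, Median=6, Mode=No mode


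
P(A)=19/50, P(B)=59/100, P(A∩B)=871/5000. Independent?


P(A)×P(B) = 1121/5000
P(A∩B) = 871/5000
Not equal → NOT independent

No, not independent


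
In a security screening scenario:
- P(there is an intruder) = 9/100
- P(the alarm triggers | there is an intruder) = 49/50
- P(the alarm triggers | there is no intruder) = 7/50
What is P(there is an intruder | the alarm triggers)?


Using Bayes' theorem:
P(A|B) = P(B|A)·P(A) / P(B)

P(the alarm triggers) = 49/50 × 9/100 + 7/50 × 91/100
= 441/5000 + 637/5000 = 539/2500

P(there is an intruder|the alarm triggers) = (441/5000) / (539/2500) = 9/22

P(there is an intruder|the alarm triggers) = 9/22 ≈ 40.91%


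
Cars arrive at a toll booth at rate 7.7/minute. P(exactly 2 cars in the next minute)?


Poisson(λ=7.7): P(X=2) = e^(-λ)×λ^k/k!
= e^(-7.7) × 7.7^2 / 2!
≈ 0.0004528271829 × 59.29 / 2 ≈ 0.013424

P(X=2) ≈ 0.013424 ≈ 1.34%


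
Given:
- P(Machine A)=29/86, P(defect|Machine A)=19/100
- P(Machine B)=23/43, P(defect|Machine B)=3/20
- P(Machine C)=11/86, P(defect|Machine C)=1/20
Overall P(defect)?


P(B) = Σ P(B|Aᵢ)×P(Aᵢ)
  19/100×29/86 = 551/8600
  3/20×23/43 = 69/860
  1/20×11/86 = 11/1720
Sum = 162/1075

P(defect) = 162/1075 ≈ 15.07%


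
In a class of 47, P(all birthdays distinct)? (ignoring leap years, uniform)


P(all different) = Π(365-i)/365 for i=0..46
= (365/365)×(364/365)×...×(319/365)
= 0.045226

P ≈ 0.0452 ≈ 4.52%


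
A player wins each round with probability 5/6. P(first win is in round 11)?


Geometric: P(X=11) = (1-p)^(k-1)×p = (1/6)^10×5/6 = 5/362797056

P(X=11) = 5/362797056 ≈ 0.00%


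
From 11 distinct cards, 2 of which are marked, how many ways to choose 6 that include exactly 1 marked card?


Choose 1 of the 2 marked cards and 5 of the other 9 cards:
C(2,1)×C(9,5) = 2×126 = 252

252


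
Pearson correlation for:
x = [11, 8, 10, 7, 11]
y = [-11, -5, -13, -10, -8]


n=5, Σx=47, Σy=-47, Σxy=-449, Σx²=455, Σy²=479
r = (5×(-449) - 47×(-47))/√((5×455 - 47²)(5×479 - (-47)²))
= -36/√(66×186) = -36/√12276 ≈ -36/110.7971 ≈ -0.3249

r ≈ -0.3249


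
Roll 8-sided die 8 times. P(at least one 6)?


P(no 6)^8 = (7/8)^8 = 5764801/16777216
P(≥1) = 1 - 5764801/16777216 = 11012415/16777216

P = 11012415/16777216 ≈ 65.64%


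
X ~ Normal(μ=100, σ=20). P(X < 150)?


z = (150-100)/20 = 2.5
P(Z < 2.5) = 0.9938

P(X < 150) ≈ 0.9938


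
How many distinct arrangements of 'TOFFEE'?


Letters: 6, freq: {'T': 1, 'O': 1, 'F': 2, 'E': 2}
6!/(1!×1!×2!×2!) = 720/4 = 180

180


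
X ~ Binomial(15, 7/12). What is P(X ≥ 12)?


P(X ≥ 12) = Σ P(X=i) for i=12..15
P(X=12) = 787223209556875/15407021574586368
P(X=13) = 84777884106125/5135673858195456
P(X=14) = 16955576821225/5135673858195456
P(X=15) = 4747561509943/15407021574586368
Sum = 274292788462217/3851755393646592

P(X ≥ 12) = 274292788462217/3851755393646592 ≈ 7.12%


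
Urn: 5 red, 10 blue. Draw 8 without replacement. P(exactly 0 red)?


Hypergeometric: C(5,0)×C(10,8)/C(15,8)
= 1×45/6435 = 1/143

P(X=0) = 1/143 ≈ 0.70%


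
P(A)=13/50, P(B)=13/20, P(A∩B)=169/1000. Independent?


P(A)×P(B) = 169/1000
P(A∩B) = 169/1000
Equal ✓ → Independent

Yes, independent


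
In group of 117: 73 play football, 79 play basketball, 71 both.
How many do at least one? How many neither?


|A∪B| = 73+79-71 = 81
Neither = 117-81 = 36

At least one: 81; Neither: 36


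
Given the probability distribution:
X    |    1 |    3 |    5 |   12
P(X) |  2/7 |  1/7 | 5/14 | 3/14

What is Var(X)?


E[X] = 71/14
E[X²] = 579/14
Var(X) = E[X²] - (E[X])² = 579/14 - 5041/196 = 3065/196

Var(X) = 3065/196 ≈ 15.6378


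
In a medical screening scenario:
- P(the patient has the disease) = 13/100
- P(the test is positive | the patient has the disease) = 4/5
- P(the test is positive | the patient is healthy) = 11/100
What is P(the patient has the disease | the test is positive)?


Using Bayes' theorem:
P(A|B) = P(B|A)·P(A) / P(B)

P(the test is positive) = 4/5 × 13/100 + 11/100 × 87/100
= 13/125 + 957/10000 = 1997/10000

P(the patient has the disease|the test is positive) = (13/125) / (1997/10000) = 1040/1997

P(the patient has the disease|the test is positive) = 1040/1997 ≈ 52.08%


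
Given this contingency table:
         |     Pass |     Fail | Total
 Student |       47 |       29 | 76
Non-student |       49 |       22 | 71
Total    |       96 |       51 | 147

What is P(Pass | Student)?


P(Pass | Student) = 47/(47+29) = 47/76

P(Pass|Student) = 47/76 ≈ 61.84%


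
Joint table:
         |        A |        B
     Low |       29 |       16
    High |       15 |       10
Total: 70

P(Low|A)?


P(Low|A) = 29/(29+15) = 29/44

P = 29/44 ≈ 65.91%


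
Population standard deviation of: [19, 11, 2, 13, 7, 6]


Mean = 58/6 = 29/3
  (19-29/3)²=784/9
  (11-29/3)²=16/9
  (2-29/3)²=529/9
  (13-29/3)²=100/9
  (7-29/3)²=64/9
  (6-29/3)²=121/9
Σ(x-μ)² = 538/3
σ² = (538/3)/6 = 269/9

σ = √(269/9) ≈ 5.4671


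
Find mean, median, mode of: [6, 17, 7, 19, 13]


Sorted: [6, 7, 13, 17, 19]
Mean = 62/5
Median = 13
Freq: {6: 1, 17: 1, 7: 1, 19: 1, 13: 1}
Mode: No mode

Mean=62/5, Median=13, Mode=No mode


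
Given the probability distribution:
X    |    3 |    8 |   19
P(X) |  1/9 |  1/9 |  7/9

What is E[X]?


E[X] = Σ x·P(X=x)
= (3)×(1/9) + (8)×(1/9) + (19)×(7/9)
= 16

E[X] = 16


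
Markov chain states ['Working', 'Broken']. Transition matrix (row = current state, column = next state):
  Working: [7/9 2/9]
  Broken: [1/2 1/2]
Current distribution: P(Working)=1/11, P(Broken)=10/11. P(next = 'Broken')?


P(next=Broken) = Σᵢ P(now=i)×P(i→Broken)
= 1/11×2/9 + 10/11×1/2
= 2/99 + 5/11 = 47/99

P = 47/99 ≈ 0.4747


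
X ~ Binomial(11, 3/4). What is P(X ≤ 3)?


P(X ≤ 3) = Σ P(X=i) for i=0..3
P(X=0) = 1/4194304
P(X=1) = 33/4194304
P(X=2) = 495/4194304
P(X=3) = 4455/4194304
Sum = 623/524288

P(X ≤ 3) = 623/524288 ≈ 0.12%


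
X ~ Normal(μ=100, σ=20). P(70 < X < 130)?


z₁=(70-100)/20=-1.5, z₂=(130-100)/20=1.5
P = Φ(1.5) - Φ(-1.5) = 0.933193 - 0.066807 = 0.866386 ≈ 0.8664

P(70 < X < 130) ≈ 0.8664


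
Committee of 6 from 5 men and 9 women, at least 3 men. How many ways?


Count by #men:
  3M,3W: C(5,3)×C(9,3)=840
  4M,2W: C(5,4)×C(9,2)=180
  5M,1W: C(5,5)×C(9,1)=9
Total = 1029

1029


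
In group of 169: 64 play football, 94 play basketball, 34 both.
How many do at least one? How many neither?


|A∪B| = 64+94-34 = 124
Neither = 169-124 = 45

At least one: 124; Neither: 45


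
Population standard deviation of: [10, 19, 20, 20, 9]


Mean = 78/5
  (10-78/5)²=784/25
  (19-78/5)²=289/25
  (20-78/5)²=484/25
  (20-78/5)²=484/25
  (9-78/5)²=1089/25
Σ(x-μ)² = 626/5
σ² = (626/5)/5 = 626/25

σ = √(626/25) ≈ 5.0040


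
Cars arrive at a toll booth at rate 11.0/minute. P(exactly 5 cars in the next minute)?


Poisson(λ=11.0): P(X=5) = e^(-λ)×λ^k/k!
= e^(-11.0) × 11.0^5 / 5!
≈ 1.670170079e-05 × 161051 / 120 ≈ 0.022415

P(X=5) ≈ 0.022415 ≈ 2.24%


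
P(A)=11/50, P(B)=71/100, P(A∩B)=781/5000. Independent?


P(A)×P(B) = 781/5000
P(A∩B) = 781/5000
Equal ✓ → Independent

Yes, independent


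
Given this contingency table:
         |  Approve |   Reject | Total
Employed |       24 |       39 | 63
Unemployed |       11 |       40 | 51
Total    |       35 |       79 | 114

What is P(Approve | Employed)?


P(Approve | Employed) = 24/(24+39) = 24/63 = 8/21

P(Approve|Employed) = 8/21 ≈ 38.10%


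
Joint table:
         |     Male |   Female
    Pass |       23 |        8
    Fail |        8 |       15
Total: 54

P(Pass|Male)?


P(Pass|Male) = 23/(23+8) = 23/31

P = 23/31 ≈ 74.19%


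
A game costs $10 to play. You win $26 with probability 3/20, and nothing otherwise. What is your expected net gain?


E[gain] = (26-10)×3/20 + (-10)×17/20
= 12/5 - 17/2 = -61/10

Expected net gain = $-61/10 ≈ $-6.10


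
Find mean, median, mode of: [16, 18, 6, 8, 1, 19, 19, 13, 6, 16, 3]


Sorted: [1, 3, 6, 6, 8, 13, 16, 16, 18, 19, 19]
Mean = 125/11
Median = 13
Freq: {16: 2, 18: 1, 6: 2, 8: 1, 1: 1, 19: 2, 13: 1, 3: 1}
Mode: [6, 16, 19]

Mean=125/11, Median=13, Mode=[6, 16, 19]


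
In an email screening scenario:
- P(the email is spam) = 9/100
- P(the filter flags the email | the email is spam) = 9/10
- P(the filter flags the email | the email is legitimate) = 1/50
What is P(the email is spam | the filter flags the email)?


Using Bayes' theorem:
P(A|B) = P(B|A)·P(A) / P(B)

P(the filter flags the email) = 9/10 × 9/100 + 1/50 × 91/100
= 81/1000 + 91/5000 = 62/625

P(the email is spam|the filter flags the email) = (81/1000) / (62/625) = 405/496

P(the email is spam|the filter flags the email) = 405/496 ≈ 81.65%


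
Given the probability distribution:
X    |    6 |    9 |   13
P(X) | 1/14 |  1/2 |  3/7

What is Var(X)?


E[X] = 21/2
E[X²] = 231/2
Var(X) = E[X²] - (E[X])² = 231/2 - 441/4 = 21/4

Var(X) = 21/4 ≈ 5.2500


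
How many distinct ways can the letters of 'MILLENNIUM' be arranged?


Letters: 10, freq: {'M': 2, 'I': 2, 'L': 2, 'E': 1, 'N': 2, 'U': 1}
10!/(2!×2!×2!×1!×2!×1!) = 3628800/16 = 226800

226800


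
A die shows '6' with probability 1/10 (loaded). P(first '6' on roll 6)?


Geometric: P(X=6) = (1-p)^(k-1)×p = (9/10)^5×1/10 = 59049/1000000

P(X=6) = 59049/1000000 ≈ 5.90%


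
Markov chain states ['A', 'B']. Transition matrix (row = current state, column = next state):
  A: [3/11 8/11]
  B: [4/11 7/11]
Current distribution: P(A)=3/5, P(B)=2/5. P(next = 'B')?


P(next=B) = Σᵢ P(now=i)×P(i→B)
= 3/5×8/11 + 2/5×7/11
= 24/55 + 14/55 = 38/55

P = 38/55 ≈ 0.6909


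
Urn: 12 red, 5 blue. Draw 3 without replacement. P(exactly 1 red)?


Hypergeometric: C(12,1)×C(5,2)/C(17,3)
= 12×10/680 = 3/17

P(X=1) = 3/17 ≈ 17.65%


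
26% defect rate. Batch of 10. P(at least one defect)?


P(all good) = (37/50)^10 = 4808584372417849/97656250000000000
P(≥1 defect) = 92847665627582151/97656250000000000

P = 92847665627582151/97656250000000000 ≈ 95.08%


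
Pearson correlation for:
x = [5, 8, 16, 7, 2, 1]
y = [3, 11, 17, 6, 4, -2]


n=6, Σx=39, Σy=39, Σxy=423, Σx²=399, Σy²=475
r = (6×423 - 39×39)/√((6×399 - 39²)(6×475 - 39²))
= 1017/√(873×1329) = 1017/√1160217 ≈ 1017/1077.1337 ≈ 0.9442

r ≈ 0.9442


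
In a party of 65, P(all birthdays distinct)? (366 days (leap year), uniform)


P(all different) = Π(366-i)/366 for i=0..64
= (366/366)×(365/366)×...×(302/366)
= 0.002358

P ≈ 0.0024 ≈ 0.24%


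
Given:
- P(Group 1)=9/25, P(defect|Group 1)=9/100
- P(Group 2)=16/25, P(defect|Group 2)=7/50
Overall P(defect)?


P(B) = Σ P(B|Aᵢ)×P(Aᵢ)
  9/100×9/25 = 81/2500
  7/50×16/25 = 56/625
Sum = 61/500

P(defect) = 61/500 ≈ 12.20%


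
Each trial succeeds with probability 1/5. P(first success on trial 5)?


Geometric: P(X=5) = (1-p)^(k-1)×p = (4/5)^4×1/5 = 256/3125

P(X=5) = 256/3125 ≈ 8.19%


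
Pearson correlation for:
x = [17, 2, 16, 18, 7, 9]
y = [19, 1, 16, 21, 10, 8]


n=6, Σx=69, Σy=75, Σxy=1101, Σx²=1003, Σy²=1223
r = (6×1101 - 69×75)/√((6×1003 - 69²)(6×1223 - 75²))
= 1431/√(1257×1713) = 1431/√2153241 ≈ 1431/1467.3926 ≈ 0.9752

r ≈ 0.9752


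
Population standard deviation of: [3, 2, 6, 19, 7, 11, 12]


Mean = 60/7
  (3-60/7)²=1521/49
  (2-60/7)²=2116/49
  (6-60/7)²=324/49
  (19-60/7)²=5329/49
  (7-60/7)²=121/49
  (11-60/7)²=289/49
  (12-60/7)²=576/49
Σ(x-μ)² = 1468/7
σ² = (1468/7)/7 = 1468/49

σ = √(1468/49) ≈ 5.4735


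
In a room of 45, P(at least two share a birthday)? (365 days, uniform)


P(all different) = Π(365-i)/365 for i=0..44
= 0.059024
P(match) = 1 - 0.059024 = 0.940976

P ≈ 0.9410 ≈ 94.10%


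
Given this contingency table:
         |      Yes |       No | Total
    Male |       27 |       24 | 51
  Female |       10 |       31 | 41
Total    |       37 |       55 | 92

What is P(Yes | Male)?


P(Yes | Male) = 27/(27+24) = 27/51 = 9/17

P(Yes|Male) = 9/17 ≈ 52.94%


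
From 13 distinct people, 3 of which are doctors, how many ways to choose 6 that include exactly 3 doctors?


Choose 3 of the 3 doctors and 3 of the other 10 people:
C(3,3)×C(10,3) = 1×120 = 120

120


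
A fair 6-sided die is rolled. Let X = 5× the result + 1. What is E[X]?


E[die] = (1+6)/2 = 7/2
E[X] = 5×7/2 + 1 = 37/2

E[X] = 37/2


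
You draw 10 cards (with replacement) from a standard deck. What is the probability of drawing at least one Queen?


P(not a Queen) = 48/52 = 12/13
P(none in 10 draws) = (12/13)^10 = 61917364224/137858491849
P(≥1 Queen) = 1 - 61917364224/137858491849 = 75941127625/137858491849

P = 75941127625/137858491849 ≈ 55.09%


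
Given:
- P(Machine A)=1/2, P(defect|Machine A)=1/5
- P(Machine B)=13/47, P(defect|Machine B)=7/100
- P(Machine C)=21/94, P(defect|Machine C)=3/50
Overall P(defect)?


P(B) = Σ P(B|Aᵢ)×P(Aᵢ)
  1/5×1/2 = 1/10
  7/100×13/47 = 91/4700
  3/50×21/94 = 63/4700
Sum = 156/1175

P(defect) = 156/1175 ≈ 13.28%


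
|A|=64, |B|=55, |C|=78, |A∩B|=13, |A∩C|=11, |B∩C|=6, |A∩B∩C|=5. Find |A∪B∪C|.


|A∪B∪C| = 64+55+78-13-11-6+5 = 172

|A∪B∪C| = 172


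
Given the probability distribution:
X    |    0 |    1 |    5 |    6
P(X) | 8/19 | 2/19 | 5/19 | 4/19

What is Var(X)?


E[X] = 51/19
E[X²] = 271/19
Var(X) = E[X²] - (E[X])² = 271/19 - 2601/361 = 2548/361

Var(X) = 2548/361 ≈ 7.0582


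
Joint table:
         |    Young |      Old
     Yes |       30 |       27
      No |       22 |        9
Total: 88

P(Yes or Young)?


P(Yes∨Young) = P(Yes) + P(Young) - P(Yes∧Young)
= (57 + 52 - 30)/88 = 79/88

P = 79/88 ≈ 89.77%


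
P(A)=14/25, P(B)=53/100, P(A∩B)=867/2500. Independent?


P(A)×P(B) = 371/1250
P(A∩B) = 867/2500
Not equal → NOT independent

No, not independent


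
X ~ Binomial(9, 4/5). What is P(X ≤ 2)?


P(X ≤ 2) = Σ P(X=i) for i=0..2
P(X=0) = 1/1953125
P(X=1) = 36/1953125
P(X=2) = 576/1953125
Sum = 613/1953125

P(X ≤ 2) = 613/1953125 ≈ 0.03%


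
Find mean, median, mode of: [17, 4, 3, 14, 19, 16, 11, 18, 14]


Sorted: [3, 4, 11, 14, 14, 16, 17, 18, 19]
Mean = 116/9
Median = 14
Freq: {17: 1, 4: 1, 3: 1, 14: 2, 19: 1, 16: 1, 11: 1, 18: 1}
Mode: [14]

Mean=116/9, Median=14, Mode=14


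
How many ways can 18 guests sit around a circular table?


Circular arrangements of 18 distinct objects: fix one position to break rotational symmetry.
(n-1)! = 17! = 355687428096000

355687428096000


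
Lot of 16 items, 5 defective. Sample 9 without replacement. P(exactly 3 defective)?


Hypergeometric: C(5,3)×C(11,6)/C(16,9)
= 10×462/11440 = 21/52

P(X=3) = 21/52 ≈ 40.38%


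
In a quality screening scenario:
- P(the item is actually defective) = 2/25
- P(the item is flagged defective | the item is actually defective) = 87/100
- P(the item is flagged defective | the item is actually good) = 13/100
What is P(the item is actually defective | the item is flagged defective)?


Using Bayes' theorem:
P(A|B) = P(B|A)·P(A) / P(B)

P(the item is flagged defective) = 87/100 × 2/25 + 13/100 × 23/25
= 87/1250 + 299/2500 = 473/2500

P(the item is actually defective|the item is flagged defective) = (87/1250) / (473/2500) = 174/473

P(the item is actually defective|the item is flagged defective) = 174/473 ≈ 36.79%


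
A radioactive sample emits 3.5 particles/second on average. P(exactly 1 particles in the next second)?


Poisson(λ=3.5): P(X=1) = e^(-λ)×λ^k/k!
= e^(-3.5) × 3.5^1 / 1!
≈ 0.03019738342 × 3.5 / 1 ≈ 0.105691

P(X=1) ≈ 0.105691 ≈ 10.57%


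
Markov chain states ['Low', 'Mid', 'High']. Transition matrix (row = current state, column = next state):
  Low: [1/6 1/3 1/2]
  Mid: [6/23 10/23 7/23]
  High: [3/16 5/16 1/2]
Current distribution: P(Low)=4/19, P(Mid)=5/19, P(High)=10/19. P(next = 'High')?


P(next=High) = Σᵢ P(now=i)×P(i→High)
= 4/19×1/2 + 5/19×7/23 + 10/19×1/2
= 2/19 + 35/437 + 5/19 = 196/437

P = 196/437 ≈ 0.4485


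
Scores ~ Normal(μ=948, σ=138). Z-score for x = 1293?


z = (x - μ)/σ = (1293 - 948)/138 = 2.5

z = 2.5


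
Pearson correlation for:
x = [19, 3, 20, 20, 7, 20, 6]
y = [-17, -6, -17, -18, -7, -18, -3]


n=7, Σx=95, Σy=-86, Σxy=-1468, Σx²=1655, Σy²=1320
r = (7×(-1468) - 95×(-86))/√((7×1655 - 95²)(7×1320 - (-86)²))
= -2106/√(2560×1844) = -2106/√4720640 ≈ -2106/2172.7034 ≈ -0.9693

r ≈ -0.9693


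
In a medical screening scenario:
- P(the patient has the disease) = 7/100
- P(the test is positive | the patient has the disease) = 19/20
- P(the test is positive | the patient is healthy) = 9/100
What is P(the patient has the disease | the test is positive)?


Using Bayes' theorem:
P(A|B) = P(B|A)·P(A) / P(B)

P(the test is positive) = 19/20 × 7/100 + 9/100 × 93/100
= 133/2000 + 837/10000 = 751/5000

P(the patient has the disease|the test is positive) = (133/2000) / (751/5000) = 665/1502

P(the patient has the disease|the test is positive) = 665/1502 ≈ 44.27%


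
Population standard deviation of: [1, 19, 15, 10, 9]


Mean = 54/5
  (1-54/5)²=2401/25
  (19-54/5)²=1681/25
  (15-54/5)²=441/25
  (10-54/5)²=16/25
  (9-54/5)²=81/25
Σ(x-μ)² = 924/5
σ² = (924/5)/5 = 924/25

σ = √(924/25) ≈ 6.0795


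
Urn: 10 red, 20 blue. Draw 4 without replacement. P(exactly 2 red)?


Hypergeometric: C(10,2)×C(20,2)/C(30,4)
= 45×190/27405 = 190/609

P(X=2) = 190/609 ≈ 31.20%


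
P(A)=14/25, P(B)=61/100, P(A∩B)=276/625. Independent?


P(A)×P(B) = 427/1250
P(A∩B) = 276/625
Not equal → NOT independent

No, not independent


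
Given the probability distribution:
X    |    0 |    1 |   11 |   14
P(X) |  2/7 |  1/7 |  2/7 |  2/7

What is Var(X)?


E[X] = 51/7
E[X²] = 635/7
Var(X) = E[X²] - (E[X])² = 635/7 - 2601/49 = 1844/49

Var(X) = 1844/49 ≈ 37.6327


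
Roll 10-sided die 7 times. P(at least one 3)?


P(no 3)^7 = (9/10)^7 = 4782969/10000000
P(≥1) = 1 - 4782969/10000000 = 5217031/10000000

P = 5217031/10000000 ≈ 52.17%


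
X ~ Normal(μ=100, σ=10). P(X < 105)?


z = (105-100)/10 = 0.5
P(Z < 0.5) = 0.6915

P(X < 105) ≈ 0.6915


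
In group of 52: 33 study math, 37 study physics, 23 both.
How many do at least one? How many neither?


|A∪B| = 33+37-23 = 47
Neither = 52-47 = 5

At least one: 47; Neither: 5


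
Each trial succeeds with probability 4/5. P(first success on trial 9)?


Geometric: P(X=9) = (1-p)^(k-1)×p = (1/5)^8×4/5 = 4/1953125

P(X=9) = 4/1953125 ≈ 0.00%


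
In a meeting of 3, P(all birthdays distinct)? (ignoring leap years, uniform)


P(all different) = Π(365-i)/365 for i=0..2
= (365/365)×(364/365)×...×(363/365)
= 0.991796

P ≈ 0.9918 ≈ 99.18%


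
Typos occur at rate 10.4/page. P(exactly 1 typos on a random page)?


Poisson(λ=10.4): P(X=1) = e^(-λ)×λ^k/k!
= e^(-10.4) × 10.4^1 / 1!
≈ 3.043248301e-05 × 10.4 / 1 ≈ 0.000316

P(X=1) ≈ 0.000316 ≈ 0.03%


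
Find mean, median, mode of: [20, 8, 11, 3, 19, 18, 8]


Sorted: [3, 8, 8, 11, 18, 19, 20]
Mean = 87/7
Median = 11
Freq: {20: 1, 8: 2, 11: 1, 3: 1, 19: 1, 18: 1}
Mode: [8]

Mean=87/7, Median=11, Mode=8


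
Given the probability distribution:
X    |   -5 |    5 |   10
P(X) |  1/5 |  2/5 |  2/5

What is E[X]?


E[X] = Σ x·P(X=x)
= (-5)×(1/5) + (5)×(2/5) + (10)×(2/5)
= 5

E[X] = 5


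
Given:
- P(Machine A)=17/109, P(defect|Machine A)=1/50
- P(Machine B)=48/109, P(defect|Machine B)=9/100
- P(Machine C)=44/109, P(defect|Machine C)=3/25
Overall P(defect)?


P(B) = Σ P(B|Aᵢ)×P(Aᵢ)
  1/50×17/109 = 17/5450
  9/100×48/109 = 108/2725
  3/25×44/109 = 132/2725
Sum = 497/5450

P(defect) = 497/5450 ≈ 9.12%


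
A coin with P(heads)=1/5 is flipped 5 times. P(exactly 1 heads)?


Binomial: P(X=1) = C(5,1)×p^1×(1-p)^4
= 5 × 1/5 × 256/625 = 256/625

P(X=1) = 256/625 ≈ 40.96%


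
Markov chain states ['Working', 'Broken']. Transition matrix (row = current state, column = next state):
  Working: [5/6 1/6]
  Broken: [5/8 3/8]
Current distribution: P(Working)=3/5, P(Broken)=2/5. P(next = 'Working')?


P(next=Working) = Σᵢ P(now=i)×P(i→Working)
= 3/5×5/6 + 2/5×5/8
= 1/2 + 1/4 = 3/4

P = 3/4 ≈ 0.7500
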